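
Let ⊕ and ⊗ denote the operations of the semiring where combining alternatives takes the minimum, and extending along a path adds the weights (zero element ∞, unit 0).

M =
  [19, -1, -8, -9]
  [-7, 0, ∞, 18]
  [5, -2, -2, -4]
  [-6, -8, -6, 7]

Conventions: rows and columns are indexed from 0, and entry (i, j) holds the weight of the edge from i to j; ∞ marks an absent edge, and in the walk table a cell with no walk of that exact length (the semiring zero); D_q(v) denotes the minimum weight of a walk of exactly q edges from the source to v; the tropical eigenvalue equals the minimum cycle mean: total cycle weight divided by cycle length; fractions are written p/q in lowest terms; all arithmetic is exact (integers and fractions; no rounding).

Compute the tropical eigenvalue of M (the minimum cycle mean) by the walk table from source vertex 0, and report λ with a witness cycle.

q=0: [0, ∞, ∞, ∞]
q=1: [19, -1, -8, -9]
q=2: [-15, -17, -15, -12]
q=3: [-24, -20, -23, -24]
q=4: [-30, -32, -32, -33]
Optimal cycle mean attained by: cycle 0->3->1->0, total (-9) + (-8) + (-7), length 3.
Answer: λ = -8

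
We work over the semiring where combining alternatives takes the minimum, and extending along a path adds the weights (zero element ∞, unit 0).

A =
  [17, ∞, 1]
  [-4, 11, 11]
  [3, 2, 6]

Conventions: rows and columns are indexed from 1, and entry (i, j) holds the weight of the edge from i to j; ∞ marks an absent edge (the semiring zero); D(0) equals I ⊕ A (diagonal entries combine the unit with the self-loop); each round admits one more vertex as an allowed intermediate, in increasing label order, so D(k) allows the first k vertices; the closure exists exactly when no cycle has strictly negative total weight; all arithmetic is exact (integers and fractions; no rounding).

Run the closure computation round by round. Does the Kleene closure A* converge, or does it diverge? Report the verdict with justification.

D(0):
  [0, ∞, 1]
  [-4, 0, 11]
  [3, 2, 0]
D(1):
  [0, ∞, 1]
  [-4, 0, -3]
  [3, 2, 0]
Detection: at round 2, diagonal entry (3, 3) turns strictly negative.
Key observation: the cycle 3->2->1->3 has total weight 2 + (-4) + 1, which is strictly negative.
Answer: DIVERGES — negative cycle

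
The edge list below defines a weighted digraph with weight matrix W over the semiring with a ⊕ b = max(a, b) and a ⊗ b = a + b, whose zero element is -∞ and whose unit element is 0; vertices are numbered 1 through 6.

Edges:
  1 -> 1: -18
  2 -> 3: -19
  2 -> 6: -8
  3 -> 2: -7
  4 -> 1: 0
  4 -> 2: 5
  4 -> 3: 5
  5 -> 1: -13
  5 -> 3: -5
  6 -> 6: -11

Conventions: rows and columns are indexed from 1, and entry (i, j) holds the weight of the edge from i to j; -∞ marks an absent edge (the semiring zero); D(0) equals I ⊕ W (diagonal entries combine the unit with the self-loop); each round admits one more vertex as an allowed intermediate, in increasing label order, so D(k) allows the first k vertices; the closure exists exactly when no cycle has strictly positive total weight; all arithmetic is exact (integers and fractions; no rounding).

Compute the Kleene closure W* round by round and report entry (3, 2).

D(0):
  [0, -∞, -∞, -∞, -∞, -∞]
  [-∞, 0, -19, -∞, -∞, -8]
  [-∞, -7, 0, -∞, -∞, -∞]
  [0, 5, 5, 0, -∞, -∞]
  [-13, -∞, -5, -∞, 0, -∞]
  [-∞, -∞, -∞, -∞, -∞, 0]
D(1):
  [0, -∞, -∞, -∞, -∞, -∞]
  [-∞, 0, -19, -∞, -∞, -8]
  [-∞, -7, 0, -∞, -∞, -∞]
  [0, 5, 5, 0, -∞, -∞]
  [-13, -∞, -5, -∞, 0, -∞]
  [-∞, -∞, -∞, -∞, -∞, 0]
D(2):
  [0, -∞, -∞, -∞, -∞, -∞]
  [-∞, 0, -19, -∞, -∞, -8]
  [-∞, -7, 0, -∞, -∞, -15]
  [0, 5, 5, 0, -∞, -3]
  [-13, -∞, -5, -∞, 0, -∞]
  [-∞, -∞, -∞, -∞, -∞, 0]
D(3):
  [0, -∞, -∞, -∞, -∞, -∞]
  [-∞, 0, -19, -∞, -∞, -8]
  [-∞, -7, 0, -∞, -∞, -15]
  [0, 5, 5, 0, -∞, -3]
  [-13, -12, -5, -∞, 0, -20]
  [-∞, -∞, -∞, -∞, -∞, 0]
D(4):
  [0, -∞, -∞, -∞, -∞, -∞]
  [-∞, 0, -19, -∞, -∞, -8]
  [-∞, -7, 0, -∞, -∞, -15]
  [0, 5, 5, 0, -∞, -3]
  [-13, -12, -5, -∞, 0, -20]
  [-∞, -∞, -∞, -∞, -∞, 0]
D(5):
  [0, -∞, -∞, -∞, -∞, -∞]
  [-∞, 0, -19, -∞, -∞, -8]
  [-∞, -7, 0, -∞, -∞, -15]
  [0, 5, 5, 0, -∞, -3]
  [-13, -12, -5, -∞, 0, -20]
  [-∞, -∞, -∞, -∞, -∞, 0]
D(6):
  [0, -∞, -∞, -∞, -∞, -∞]
  [-∞, 0, -19, -∞, -∞, -8]
  [-∞, -7, 0, -∞, -∞, -15]
  [0, 5, 5, 0, -∞, -3]
  [-13, -12, -5, -∞, 0, -20]
  [-∞, -∞, -∞, -∞, -∞, 0]
Answer: W*[3][2] = -7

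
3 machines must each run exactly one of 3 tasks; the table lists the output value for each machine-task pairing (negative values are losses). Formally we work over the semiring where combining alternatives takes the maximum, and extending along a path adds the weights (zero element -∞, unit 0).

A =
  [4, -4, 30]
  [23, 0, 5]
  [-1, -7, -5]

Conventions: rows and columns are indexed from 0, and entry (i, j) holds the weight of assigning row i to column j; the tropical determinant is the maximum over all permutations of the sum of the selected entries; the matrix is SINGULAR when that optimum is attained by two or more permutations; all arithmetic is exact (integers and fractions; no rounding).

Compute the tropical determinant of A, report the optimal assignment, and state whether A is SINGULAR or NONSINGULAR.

σ = (0, 1, 2): 4 + 0 + (-5) = -1
σ = (0, 2, 1): 4 + 5 + (-7) = 2
σ = (1, 0, 2): (-4) + 23 + (-5) = 14
σ = (1, 2, 0): (-4) + 5 + (-1) = 0
σ = (2, 0, 1): 30 + 23 + (-7) = 46
σ = (2, 1, 0): 30 + 0 + (-1) = 29
Optimal value attained by: σ = (2, 0, 1).
Answer: det⊕(A) = 46; verdict: NONSINGULAR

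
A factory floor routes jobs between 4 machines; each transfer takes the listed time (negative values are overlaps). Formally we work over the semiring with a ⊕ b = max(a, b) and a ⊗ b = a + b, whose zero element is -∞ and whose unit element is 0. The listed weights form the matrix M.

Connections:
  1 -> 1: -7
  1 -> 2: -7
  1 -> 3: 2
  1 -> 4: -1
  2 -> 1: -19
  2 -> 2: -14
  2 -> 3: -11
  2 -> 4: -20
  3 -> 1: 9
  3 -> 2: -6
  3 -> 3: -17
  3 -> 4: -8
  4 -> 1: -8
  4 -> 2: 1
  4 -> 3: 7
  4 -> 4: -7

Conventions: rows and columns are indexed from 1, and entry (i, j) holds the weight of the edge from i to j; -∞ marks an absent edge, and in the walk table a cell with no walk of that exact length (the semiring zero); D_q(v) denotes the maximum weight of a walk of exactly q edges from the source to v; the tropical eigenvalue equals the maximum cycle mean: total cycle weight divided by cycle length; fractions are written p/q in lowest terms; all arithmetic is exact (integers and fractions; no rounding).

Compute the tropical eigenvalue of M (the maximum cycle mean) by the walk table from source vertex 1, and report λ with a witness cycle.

q=0: [0, -∞, -∞, -∞]
q=1: [-7, -7, 2, -1]
q=2: [11, 0, 6, -6]
q=3: [15, 4, 13, 10]
q=4: [22, 11, 17, 14]
Optimal cycle mean attained by: cycle 1->3->1, total 2 + 9, length 2.
Answer: λ = 11/2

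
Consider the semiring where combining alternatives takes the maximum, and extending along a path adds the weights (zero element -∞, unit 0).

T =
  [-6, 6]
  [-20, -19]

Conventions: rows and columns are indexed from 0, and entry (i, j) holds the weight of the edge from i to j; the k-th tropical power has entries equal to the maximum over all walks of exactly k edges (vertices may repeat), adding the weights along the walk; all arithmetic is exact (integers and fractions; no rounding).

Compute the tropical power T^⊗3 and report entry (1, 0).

T^⊗2:
  [-12, 0]
  [-26, -14]
T^⊗3:
  [-18, -6]
  [-32, -20]
Key observation: the optimum is the walk 1->0->0->0, with weight (-20) + (-6) + (-6) = -32.
Optimal value attained by: walk 1->0->0->0.
Answer: (T^⊗3)[1][0] = -32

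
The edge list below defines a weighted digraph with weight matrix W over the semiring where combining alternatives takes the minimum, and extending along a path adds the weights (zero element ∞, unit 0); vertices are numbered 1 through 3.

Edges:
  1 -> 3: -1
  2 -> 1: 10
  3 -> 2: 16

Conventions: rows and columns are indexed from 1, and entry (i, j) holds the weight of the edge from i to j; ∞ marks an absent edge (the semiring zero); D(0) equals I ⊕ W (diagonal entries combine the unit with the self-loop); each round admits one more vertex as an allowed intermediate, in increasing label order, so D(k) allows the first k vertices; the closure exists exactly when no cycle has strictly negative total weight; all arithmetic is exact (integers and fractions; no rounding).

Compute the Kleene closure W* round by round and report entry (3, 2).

D(0):
  [0, ∞, -1]
  [10, 0, ∞]
  [∞, 16, 0]
D(1):
  [0, ∞, -1]
  [10, 0, 9]
  [∞, 16, 0]
D(2):
  [0, ∞, -1]
  [10, 0, 9]
  [26, 16, 0]
D(3):
  [0, 15, -1]
  [10, 0, 9]
  [26, 16, 0]
Answer: W*[3][2] = 16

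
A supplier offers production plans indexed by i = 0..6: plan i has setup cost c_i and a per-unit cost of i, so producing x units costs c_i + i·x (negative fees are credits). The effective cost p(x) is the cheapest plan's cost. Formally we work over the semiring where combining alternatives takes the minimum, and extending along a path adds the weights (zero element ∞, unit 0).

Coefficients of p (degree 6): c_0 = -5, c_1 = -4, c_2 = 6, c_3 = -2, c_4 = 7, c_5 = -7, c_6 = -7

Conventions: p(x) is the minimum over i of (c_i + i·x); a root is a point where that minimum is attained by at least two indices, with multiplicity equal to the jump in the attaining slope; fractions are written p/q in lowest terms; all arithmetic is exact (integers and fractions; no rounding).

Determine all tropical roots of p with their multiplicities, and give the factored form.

hull edge (i=0, c=-5) to (i=5, c=-7): slope -2/5, span 5
hull edge (i=5, c=-7) to (i=6, c=-7): slope 0, span 1
Factored form: p(x) = -7 ⊗ (x ⊕ 0) ⊗ (x ⊕ 2/5) ⊗ (x ⊕ 2/5) ⊗ (x ⊕ 2/5) ⊗ (x ⊕ 2/5) ⊗ (x ⊕ 2/5)
Answer: roots = 0 (mult 1), 2/5 (mult 5)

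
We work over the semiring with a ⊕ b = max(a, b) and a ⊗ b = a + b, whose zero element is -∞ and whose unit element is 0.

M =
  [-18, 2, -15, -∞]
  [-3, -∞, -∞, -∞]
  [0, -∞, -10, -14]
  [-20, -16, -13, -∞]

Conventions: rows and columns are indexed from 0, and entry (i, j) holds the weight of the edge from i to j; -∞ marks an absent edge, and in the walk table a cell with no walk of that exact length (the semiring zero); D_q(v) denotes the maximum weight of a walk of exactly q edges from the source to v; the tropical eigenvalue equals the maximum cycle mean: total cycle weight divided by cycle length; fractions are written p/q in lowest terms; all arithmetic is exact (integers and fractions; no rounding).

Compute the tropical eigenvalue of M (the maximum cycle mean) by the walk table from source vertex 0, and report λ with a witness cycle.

q=0: [0, -∞, -∞, -∞]
q=1: [-18, 2, -15, -∞]
q=2: [-1, -16, -25, -29]
q=3: [-19, 1, -16, -39]
q=4: [-2, -17, -26, -30]
Optimal cycle mean attained by: cycle 0->1->0, total 2 + (-3), length 2.
Answer: λ = -1/2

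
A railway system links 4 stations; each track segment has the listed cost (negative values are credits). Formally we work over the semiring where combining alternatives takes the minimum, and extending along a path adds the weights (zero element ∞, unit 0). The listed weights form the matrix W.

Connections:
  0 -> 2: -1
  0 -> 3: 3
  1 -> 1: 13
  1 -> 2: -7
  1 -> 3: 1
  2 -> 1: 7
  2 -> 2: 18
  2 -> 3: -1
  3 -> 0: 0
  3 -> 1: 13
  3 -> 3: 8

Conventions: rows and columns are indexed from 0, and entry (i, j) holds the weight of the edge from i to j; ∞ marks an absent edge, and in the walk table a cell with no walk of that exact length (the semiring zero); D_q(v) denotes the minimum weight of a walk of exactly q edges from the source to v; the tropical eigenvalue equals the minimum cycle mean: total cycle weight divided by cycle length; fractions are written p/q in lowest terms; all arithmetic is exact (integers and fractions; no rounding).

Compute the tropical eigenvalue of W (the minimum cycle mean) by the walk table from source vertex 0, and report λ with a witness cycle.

q=0: [0, ∞, ∞, ∞]
q=1: [∞, ∞, -1, 3]
q=2: [3, 6, 17, -2]
q=3: [-2, 11, -1, 6]
q=4: [6, 6, -3, -2]
Optimal cycle mean attained by: cycle 0->2->3->0, total (-1) + (-1) + 0, length 3.
Answer: λ = -2/3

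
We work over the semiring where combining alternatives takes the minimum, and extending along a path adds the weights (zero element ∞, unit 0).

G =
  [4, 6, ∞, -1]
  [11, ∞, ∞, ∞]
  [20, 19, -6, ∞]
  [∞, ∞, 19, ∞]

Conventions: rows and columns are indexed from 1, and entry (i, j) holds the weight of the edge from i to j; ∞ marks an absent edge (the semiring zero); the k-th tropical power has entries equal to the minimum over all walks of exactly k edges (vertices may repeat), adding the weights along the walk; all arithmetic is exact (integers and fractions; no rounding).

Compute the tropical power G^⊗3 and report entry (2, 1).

G^⊗2:
  [8, 10, 18, 3]
  [15, 17, ∞, 10]
  [14, 13, -12, 19]
  [39, 38, 13, ∞]
G^⊗3:
  [12, 14, 12, 7]
  [19, 21, 29, 14]
  [8, 7, -18, 13]
  [33, 32, 7, 38]
Key observation: the optimum is the walk 2->1->1->1, with weight 11 + 4 + 4 = 19.
Optimal value attained by: walk 2->1->1->1.
Answer: (G^⊗3)[2][1] = 19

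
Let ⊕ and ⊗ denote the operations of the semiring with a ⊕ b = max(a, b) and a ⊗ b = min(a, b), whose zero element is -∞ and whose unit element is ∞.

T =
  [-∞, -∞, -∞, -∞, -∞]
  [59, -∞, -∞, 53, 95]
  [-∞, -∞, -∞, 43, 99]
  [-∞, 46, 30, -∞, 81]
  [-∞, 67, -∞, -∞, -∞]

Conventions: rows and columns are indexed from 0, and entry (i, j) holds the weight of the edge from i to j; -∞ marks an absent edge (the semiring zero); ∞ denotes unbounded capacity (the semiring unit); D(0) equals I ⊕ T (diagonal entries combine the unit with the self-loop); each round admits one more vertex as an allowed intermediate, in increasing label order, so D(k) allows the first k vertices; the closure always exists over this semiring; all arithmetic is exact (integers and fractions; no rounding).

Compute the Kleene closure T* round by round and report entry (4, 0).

D(0):
  [∞, -∞, -∞, -∞, -∞]
  [59, ∞, -∞, 53, 95]
  [-∞, -∞, ∞, 43, 99]
  [-∞, 46, 30, ∞, 81]
  [-∞, 67, -∞, -∞, ∞]
D(1):
  [∞, -∞, -∞, -∞, -∞]
  [59, ∞, -∞, 53, 95]
  [-∞, -∞, ∞, 43, 99]
  [-∞, 46, 30, ∞, 81]
  [-∞, 67, -∞, -∞, ∞]
D(2):
  [∞, -∞, -∞, -∞, -∞]
  [59, ∞, -∞, 53, 95]
  [-∞, -∞, ∞, 43, 99]
  [46, 46, 30, ∞, 81]
  [59, 67, -∞, 53, ∞]
D(3):
  [∞, -∞, -∞, -∞, -∞]
  [59, ∞, -∞, 53, 95]
  [-∞, -∞, ∞, 43, 99]
  [46, 46, 30, ∞, 81]
  [59, 67, -∞, 53, ∞]
D(4):
  [∞, -∞, -∞, -∞, -∞]
  [59, ∞, 30, 53, 95]
  [43, 43, ∞, 43, 99]
  [46, 46, 30, ∞, 81]
  [59, 67, 30, 53, ∞]
D(5):
  [∞, -∞, -∞, -∞, -∞]
  [59, ∞, 30, 53, 95]
  [59, 67, ∞, 53, 99]
  [59, 67, 30, ∞, 81]
  [59, 67, 30, 53, ∞]
Answer: T*[4][0] = 59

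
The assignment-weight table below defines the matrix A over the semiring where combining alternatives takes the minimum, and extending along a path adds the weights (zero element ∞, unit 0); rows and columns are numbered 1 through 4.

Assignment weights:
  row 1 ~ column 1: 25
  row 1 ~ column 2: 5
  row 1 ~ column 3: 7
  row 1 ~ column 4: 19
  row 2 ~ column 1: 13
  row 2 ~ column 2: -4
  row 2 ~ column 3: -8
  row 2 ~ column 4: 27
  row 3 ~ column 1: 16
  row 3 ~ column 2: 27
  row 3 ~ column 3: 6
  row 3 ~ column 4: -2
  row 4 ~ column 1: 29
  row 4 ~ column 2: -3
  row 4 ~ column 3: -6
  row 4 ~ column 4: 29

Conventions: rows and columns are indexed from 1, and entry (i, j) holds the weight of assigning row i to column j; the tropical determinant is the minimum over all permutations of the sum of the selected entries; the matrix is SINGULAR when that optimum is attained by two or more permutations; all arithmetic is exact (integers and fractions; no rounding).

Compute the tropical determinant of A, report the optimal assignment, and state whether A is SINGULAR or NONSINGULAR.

σ = (1, 2, 3, 4): 25 + (-4) + 6 + 29 = 56
σ = (1, 2, 4, 3): 25 + (-4) + (-2) + (-6) = 13
σ = (1, 3, 2, 4): 25 + (-8) + 27 + 29 = 73
σ = (1, 3, 4, 2): 25 + (-8) + (-2) + (-3) = 12
σ = (1, 4, 2, 3): 25 + 27 + 27 + (-6) = 73
σ = (1, 4, 3, 2): 25 + 27 + 6 + (-3) = 55
σ = (2, 1, 3, 4): 5 + 13 + 6 + 29 = 53
σ = (2, 1, 4, 3): 5 + 13 + (-2) + (-6) = 10
σ = (2, 3, 1, 4): 5 + (-8) + 16 + 29 = 42
σ = (2, 3, 4, 1): 5 + (-8) + (-2) + 29 = 24
σ = (2, 4, 1, 3): 5 + 27 + 16 + (-6) = 42
σ = (2, 4, 3, 1): 5 + 27 + 6 + 29 = 67
σ = (3, 1, 2, 4): 7 + 13 + 27 + 29 = 76
σ = (3, 1, 4, 2): 7 + 13 + (-2) + (-3) = 15
σ = (3, 2, 1, 4): 7 + (-4) + 16 + 29 = 48
σ = (3, 2, 4, 1): 7 + (-4) + (-2) + 29 = 30
σ = (3, 4, 1, 2): 7 + 27 + 16 + (-3) = 47
σ = (3, 4, 2, 1): 7 + 27 + 27 + 29 = 90
σ = (4, 1, 2, 3): 19 + 13 + 27 + (-6) = 53
σ = (4, 1, 3, 2): 19 + 13 + 6 + (-3) = 35
σ = (4, 2, 1, 3): 19 + (-4) + 16 + (-6) = 25
σ = (4, 2, 3, 1): 19 + (-4) + 6 + 29 = 50
σ = (4, 3, 1, 2): 19 + (-8) + 16 + (-3) = 24
σ = (4, 3, 2, 1): 19 + (-8) + 27 + 29 = 67
Optimal value attained by: σ = (2, 1, 4, 3).
Answer: det⊕(A) = 10; verdict: NONSINGULAR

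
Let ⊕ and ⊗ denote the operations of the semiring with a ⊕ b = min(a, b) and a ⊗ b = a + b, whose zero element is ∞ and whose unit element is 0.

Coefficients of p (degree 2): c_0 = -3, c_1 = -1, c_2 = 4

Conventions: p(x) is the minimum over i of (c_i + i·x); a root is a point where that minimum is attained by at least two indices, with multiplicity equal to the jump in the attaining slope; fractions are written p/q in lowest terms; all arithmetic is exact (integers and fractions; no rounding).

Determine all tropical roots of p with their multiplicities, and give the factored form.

hull edge (i=0, c=-3) to (i=1, c=-1): slope 2, span 1
hull edge (i=1, c=-1) to (i=2, c=4): slope 5, span 1
Factored form: p(x) = 4 ⊗ (x ⊕ (-5)) ⊗ (x ⊕ (-2))
Answer: roots = -5 (mult 1), -2 (mult 1)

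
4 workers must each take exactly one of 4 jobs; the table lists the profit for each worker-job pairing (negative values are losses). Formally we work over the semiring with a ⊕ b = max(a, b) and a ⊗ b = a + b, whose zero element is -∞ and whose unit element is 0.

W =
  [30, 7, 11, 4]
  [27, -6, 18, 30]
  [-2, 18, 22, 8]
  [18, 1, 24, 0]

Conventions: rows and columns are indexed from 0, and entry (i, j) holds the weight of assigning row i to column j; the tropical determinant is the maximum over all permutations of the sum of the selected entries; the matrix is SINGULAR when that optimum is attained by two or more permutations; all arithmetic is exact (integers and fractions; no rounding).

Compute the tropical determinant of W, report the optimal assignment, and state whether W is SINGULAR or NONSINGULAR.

σ = (0, 1, 2, 3): 30 + (-6) + 22 + 0 = 46
σ = (0, 1, 3, 2): 30 + (-6) + 8 + 24 = 56
σ = (0, 2, 1, 3): 30 + 18 + 18 + 0 = 66
σ = (0, 2, 3, 1): 30 + 18 + 8 + 1 = 57
σ = (0, 3, 1, 2): 30 + 30 + 18 + 24 = 102
σ = (0, 3, 2, 1): 30 + 30 + 22 + 1 = 83
σ = (1, 0, 2, 3): 7 + 27 + 22 + 0 = 56
σ = (1, 0, 3, 2): 7 + 27 + 8 + 24 = 66
σ = (1, 2, 0, 3): 7 + 18 + (-2) + 0 = 23
σ = (1, 2, 3, 0): 7 + 18 + 8 + 18 = 51
σ = (1, 3, 0, 2): 7 + 30 + (-2) + 24 = 59
σ = (1, 3, 2, 0): 7 + 30 + 22 + 18 = 77
σ = (2, 0, 1, 3): 11 + 27 + 18 + 0 = 56
σ = (2, 0, 3, 1): 11 + 27 + 8 + 1 = 47
σ = (2, 1, 0, 3): 11 + (-6) + (-2) + 0 = 3
σ = (2, 1, 3, 0): 11 + (-6) + 8 + 18 = 31
σ = (2, 3, 0, 1): 11 + 30 + (-2) + 1 = 40
σ = (2, 3, 1, 0): 11 + 30 + 18 + 18 = 77
σ = (3, 0, 1, 2): 4 + 27 + 18 + 24 = 73
σ = (3, 0, 2, 1): 4 + 27 + 22 + 1 = 54
σ = (3, 1, 0, 2): 4 + (-6) + (-2) + 24 = 20
σ = (3, 1, 2, 0): 4 + (-6) + 22 + 18 = 38
σ = (3, 2, 0, 1): 4 + 18 + (-2) + 1 = 21
σ = (3, 2, 1, 0): 4 + 18 + 18 + 18 = 58
Optimal value attained by: σ = (0, 3, 1, 2).
Answer: det⊕(W) = 102; verdict: NONSINGULAR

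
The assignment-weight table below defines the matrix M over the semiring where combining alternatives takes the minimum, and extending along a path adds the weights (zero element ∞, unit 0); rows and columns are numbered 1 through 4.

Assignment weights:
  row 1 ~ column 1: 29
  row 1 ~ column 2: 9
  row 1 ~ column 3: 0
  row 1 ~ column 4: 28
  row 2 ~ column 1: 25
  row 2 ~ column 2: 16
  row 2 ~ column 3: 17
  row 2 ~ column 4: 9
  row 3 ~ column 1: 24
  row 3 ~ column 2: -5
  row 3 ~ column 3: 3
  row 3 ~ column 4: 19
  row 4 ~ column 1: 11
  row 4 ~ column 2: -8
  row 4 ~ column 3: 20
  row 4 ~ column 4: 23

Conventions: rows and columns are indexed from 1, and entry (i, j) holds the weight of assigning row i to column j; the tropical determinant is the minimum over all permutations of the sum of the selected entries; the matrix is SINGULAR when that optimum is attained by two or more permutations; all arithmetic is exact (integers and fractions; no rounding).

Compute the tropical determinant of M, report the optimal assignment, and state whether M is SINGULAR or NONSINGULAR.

σ = (1, 2, 3, 4): 29 + 16 + 3 + 23 = 71
σ = (1, 2, 4, 3): 29 + 16 + 19 + 20 = 84
σ = (1, 3, 2, 4): 29 + 17 + (-5) + 23 = 64
σ = (1, 3, 4, 2): 29 + 17 + 19 + (-8) = 57
σ = (1, 4, 2, 3): 29 + 9 + (-5) + 20 = 53
σ = (1, 4, 3, 2): 29 + 9 + 3 + (-8) = 33
σ = (2, 1, 3, 4): 9 + 25 + 3 + 23 = 60
σ = (2, 1, 4, 3): 9 + 25 + 19 + 20 = 73
σ = (2, 3, 1, 4): 9 + 17 + 24 + 23 = 73
σ = (2, 3, 4, 1): 9 + 17 + 19 + 11 = 56
σ = (2, 4, 1, 3): 9 + 9 + 24 + 20 = 62
σ = (2, 4, 3, 1): 9 + 9 + 3 + 11 = 32
σ = (3, 1, 2, 4): 0 + 25 + (-5) + 23 = 43
σ = (3, 1, 4, 2): 0 + 25 + 19 + (-8) = 36
σ = (3, 2, 1, 4): 0 + 16 + 24 + 23 = 63
σ = (3, 2, 4, 1): 0 + 16 + 19 + 11 = 46
σ = (3, 4, 1, 2): 0 + 9 + 24 + (-8) = 25
σ = (3, 4, 2, 1): 0 + 9 + (-5) + 11 = 15
σ = (4, 1, 2, 3): 28 + 25 + (-5) + 20 = 68
σ = (4, 1, 3, 2): 28 + 25 + 3 + (-8) = 48
σ = (4, 2, 1, 3): 28 + 16 + 24 + 20 = 88
σ = (4, 2, 3, 1): 28 + 16 + 3 + 11 = 58
σ = (4, 3, 1, 2): 28 + 17 + 24 + (-8) = 61
σ = (4, 3, 2, 1): 28 + 17 + (-5) + 11 = 51
Optimal value attained by: σ = (3, 4, 2, 1).
Answer: det⊕(M) = 15; verdict: NONSINGULAR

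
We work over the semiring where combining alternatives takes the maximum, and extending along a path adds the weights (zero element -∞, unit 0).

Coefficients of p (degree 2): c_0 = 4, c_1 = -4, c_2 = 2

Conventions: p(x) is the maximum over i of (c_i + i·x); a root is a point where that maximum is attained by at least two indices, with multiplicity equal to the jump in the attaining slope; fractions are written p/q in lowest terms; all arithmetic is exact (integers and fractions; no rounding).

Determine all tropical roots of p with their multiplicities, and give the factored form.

hull edge (i=0, c=4) to (i=2, c=2): slope -1, span 2
Factored form: p(x) = 2 ⊗ (x ⊕ 1) ⊗ (x ⊕ 1)
Answer: roots = 1 (mult 2)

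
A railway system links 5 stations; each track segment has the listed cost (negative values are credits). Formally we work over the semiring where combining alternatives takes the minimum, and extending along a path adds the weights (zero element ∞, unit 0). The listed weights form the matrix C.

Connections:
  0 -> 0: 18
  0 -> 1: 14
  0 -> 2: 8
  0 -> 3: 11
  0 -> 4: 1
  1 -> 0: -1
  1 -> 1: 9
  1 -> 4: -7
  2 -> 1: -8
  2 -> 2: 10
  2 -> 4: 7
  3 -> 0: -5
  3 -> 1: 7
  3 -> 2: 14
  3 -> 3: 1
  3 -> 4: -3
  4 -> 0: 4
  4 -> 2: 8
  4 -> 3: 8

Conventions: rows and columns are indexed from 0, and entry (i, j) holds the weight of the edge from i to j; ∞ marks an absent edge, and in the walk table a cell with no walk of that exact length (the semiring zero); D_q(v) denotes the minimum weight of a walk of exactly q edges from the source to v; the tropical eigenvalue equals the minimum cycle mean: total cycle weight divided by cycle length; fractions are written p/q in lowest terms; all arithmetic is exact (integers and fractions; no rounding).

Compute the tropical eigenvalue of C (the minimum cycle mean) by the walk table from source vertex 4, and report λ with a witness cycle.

q=0: [∞, ∞, ∞, ∞, 0]
q=1: [4, ∞, 8, 8, ∞]
q=2: [3, 0, 12, 9, 5]
q=3: [-1, 4, 11, 10, -7]
q=4: [-3, 3, 1, 1, -3]
q=5: [-4, -7, 5, 2, -4]
Optimal cycle mean attained by: cycle 1->4->2->1, total (-7) + 8 + (-8), length 3.
Answer: λ = -7/3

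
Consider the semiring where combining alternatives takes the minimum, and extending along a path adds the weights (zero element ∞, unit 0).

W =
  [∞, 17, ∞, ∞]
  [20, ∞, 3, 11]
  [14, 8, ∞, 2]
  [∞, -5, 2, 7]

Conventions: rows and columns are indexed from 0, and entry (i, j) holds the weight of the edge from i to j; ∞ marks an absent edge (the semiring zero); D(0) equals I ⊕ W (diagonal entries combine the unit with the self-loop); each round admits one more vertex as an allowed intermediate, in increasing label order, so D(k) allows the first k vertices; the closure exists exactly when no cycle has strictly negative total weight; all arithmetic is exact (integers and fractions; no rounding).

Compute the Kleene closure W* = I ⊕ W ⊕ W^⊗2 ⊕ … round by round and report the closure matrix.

D(0):
  [0, 17, ∞, ∞]
  [20, 0, 3, 11]
  [14, 8, 0, 2]
  [∞, -5, 2, 0]
D(1):
  [0, 17, ∞, ∞]
  [20, 0, 3, 11]
  [14, 8, 0, 2]
  [∞, -5, 2, 0]
D(2):
  [0, 17, 20, 28]
  [20, 0, 3, 11]
  [14, 8, 0, 2]
  [15, -5, -2, 0]
D(3):
  [0, 17, 20, 22]
  [17, 0, 3, 5]
  [14, 8, 0, 2]
  [12, -5, -2, 0]
D(4):
  [0, 17, 20, 22]
  [17, 0, 3, 5]
  [14, -3, 0, 2]
  [12, -5, -2, 0]
Answer: W* = [[0, 17, 20, 22], [17, 0, 3, 5], [14, -3, 0, 2], [12, -5, -2, 0]]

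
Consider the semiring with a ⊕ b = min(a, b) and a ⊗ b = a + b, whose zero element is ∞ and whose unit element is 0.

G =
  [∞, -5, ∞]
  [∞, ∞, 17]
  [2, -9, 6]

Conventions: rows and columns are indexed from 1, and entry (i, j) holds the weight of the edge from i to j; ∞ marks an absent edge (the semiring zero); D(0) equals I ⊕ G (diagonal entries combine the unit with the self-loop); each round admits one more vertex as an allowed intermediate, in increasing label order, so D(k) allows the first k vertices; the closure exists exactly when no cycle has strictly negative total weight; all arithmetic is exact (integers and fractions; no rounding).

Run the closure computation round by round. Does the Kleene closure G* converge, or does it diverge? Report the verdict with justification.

D(0):
  [0, -5, ∞]
  [∞, 0, 17]
  [2, -9, 0]
D(1):
  [0, -5, ∞]
  [∞, 0, 17]
  [2, -9, 0]
D(2):
  [0, -5, 12]
  [∞, 0, 17]
  [2, -9, 0]
D(3):
  [0, -5, 12]
  [19, 0, 17]
  [2, -9, 0]
Key observation: every diagonal entry stays at the unit through all rounds, so no improving cycle exists.
Answer: CONVERGES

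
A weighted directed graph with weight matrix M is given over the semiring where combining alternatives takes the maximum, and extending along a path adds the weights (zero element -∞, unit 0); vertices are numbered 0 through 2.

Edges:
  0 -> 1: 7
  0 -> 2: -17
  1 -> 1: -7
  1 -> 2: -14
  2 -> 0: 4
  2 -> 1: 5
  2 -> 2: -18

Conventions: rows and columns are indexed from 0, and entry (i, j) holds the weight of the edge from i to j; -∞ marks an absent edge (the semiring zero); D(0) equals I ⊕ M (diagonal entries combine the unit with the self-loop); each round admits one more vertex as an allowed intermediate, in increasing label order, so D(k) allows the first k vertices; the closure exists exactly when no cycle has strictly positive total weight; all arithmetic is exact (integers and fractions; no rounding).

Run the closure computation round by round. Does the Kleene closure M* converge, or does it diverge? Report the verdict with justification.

D(0):
  [0, 7, -17]
  [-∞, 0, -14]
  [4, 5, 0]
D(1):
  [0, 7, -17]
  [-∞, 0, -14]
  [4, 11, 0]
D(2):
  [0, 7, -7]
  [-∞, 0, -14]
  [4, 11, 0]
D(3):
  [0, 7, -7]
  [-10, 0, -14]
  [4, 11, 0]
Key observation: every diagonal entry stays at the unit through all rounds, so no improving cycle exists.
Answer: CONVERGES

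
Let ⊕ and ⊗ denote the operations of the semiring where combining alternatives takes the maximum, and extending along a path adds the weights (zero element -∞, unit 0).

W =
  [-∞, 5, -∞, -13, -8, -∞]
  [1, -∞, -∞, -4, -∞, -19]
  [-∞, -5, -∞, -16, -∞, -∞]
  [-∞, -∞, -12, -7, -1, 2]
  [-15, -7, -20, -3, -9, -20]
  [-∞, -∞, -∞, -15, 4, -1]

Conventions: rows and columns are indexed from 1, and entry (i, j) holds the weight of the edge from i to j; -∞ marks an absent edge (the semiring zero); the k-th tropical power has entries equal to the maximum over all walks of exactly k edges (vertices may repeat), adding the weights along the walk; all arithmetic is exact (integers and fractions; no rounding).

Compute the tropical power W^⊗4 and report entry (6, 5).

W^⊗2:
  [6, -15, -25, 1, -14, -11]
  [-∞, 6, -16, -11, -5, -2]
  [-4, -∞, -28, -9, -17, -14]
  [-16, -8, -19, -4, 6, 1]
  [-6, -10, -15, -10, -4, -1]
  [-11, -3, -16, 1, 3, -2]
W^⊗3:
  [-14, 11, -11, -6, 0, 3]
  [7, -12, -23, 2, 2, -3]
  [-32, 1, -21, -16, -10, -7]
  [-7, -1, -14, 3, 5, 0]
  [-9, -1, -22, -7, 3, -2]
  [-2, -4, -11, 0, 2, 3]
W^⊗4:
  [12, -7, -18, 7, 7, 2]
  [-11, 12, -10, -1, 1, 4]
  [2, -17, -28, -3, -3, -8]
  [0, -2, -9, 2, 4, 5]
  [0, -4, -17, 0, 2, -3]
  [-3, 3, -12, -1, 7, 2]
Key observation: the optimum is the walk 6->5->4->6->5, with weight 4 + (-3) + 2 + 4 = 7.
Optimal value attained by: walk 6->5->4->6->5.
Answer: (W^⊗4)[6][5] = 7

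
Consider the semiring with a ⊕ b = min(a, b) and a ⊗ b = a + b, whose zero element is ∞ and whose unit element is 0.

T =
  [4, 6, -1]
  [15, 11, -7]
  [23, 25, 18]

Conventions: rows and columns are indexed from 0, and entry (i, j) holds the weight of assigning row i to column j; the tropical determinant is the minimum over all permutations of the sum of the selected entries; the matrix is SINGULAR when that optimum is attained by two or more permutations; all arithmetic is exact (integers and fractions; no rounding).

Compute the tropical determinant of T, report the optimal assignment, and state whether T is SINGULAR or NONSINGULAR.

σ = (0, 1, 2): 4 + 11 + 18 = 33
σ = (0, 2, 1): 4 + (-7) + 25 = 22
σ = (1, 0, 2): 6 + 15 + 18 = 39
σ = (1, 2, 0): 6 + (-7) + 23 = 22
σ = (2, 0, 1): (-1) + 15 + 25 = 39
σ = (2, 1, 0): (-1) + 11 + 23 = 33
Optimal value attained by: σ = (0, 2, 1).
Answer: det⊕(T) = 22; verdict: SINGULAR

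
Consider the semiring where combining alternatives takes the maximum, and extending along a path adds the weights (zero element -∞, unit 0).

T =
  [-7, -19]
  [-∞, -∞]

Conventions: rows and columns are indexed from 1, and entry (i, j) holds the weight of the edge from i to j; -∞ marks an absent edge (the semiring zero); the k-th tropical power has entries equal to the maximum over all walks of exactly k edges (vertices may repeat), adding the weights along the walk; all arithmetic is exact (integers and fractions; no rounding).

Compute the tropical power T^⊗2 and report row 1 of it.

T^⊗2:
  [-14, -26]
  [-∞, -∞]
Answer: row 1 of T^⊗2 = [-14, -26]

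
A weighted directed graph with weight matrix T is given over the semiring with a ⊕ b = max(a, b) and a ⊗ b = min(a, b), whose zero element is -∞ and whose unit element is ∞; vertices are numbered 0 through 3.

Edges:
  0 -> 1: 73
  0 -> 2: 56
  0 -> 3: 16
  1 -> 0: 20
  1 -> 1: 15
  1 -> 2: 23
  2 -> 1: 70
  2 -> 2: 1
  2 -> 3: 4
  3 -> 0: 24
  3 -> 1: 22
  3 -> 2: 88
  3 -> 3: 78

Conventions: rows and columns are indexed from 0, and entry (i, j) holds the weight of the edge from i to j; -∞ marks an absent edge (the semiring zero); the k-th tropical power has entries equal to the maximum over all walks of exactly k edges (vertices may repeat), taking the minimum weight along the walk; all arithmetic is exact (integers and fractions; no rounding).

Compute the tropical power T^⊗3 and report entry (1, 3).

T^⊗2:
  [20, 56, 23, 16]
  [15, 23, 20, 16]
  [20, 15, 23, 4]
  [24, 70, 78, 78]
T^⊗3:
  [20, 23, 23, 16]
  [20, 20, 23, 16]
  [15, 23, 20, 16]
  [24, 70, 78, 78]
Key observation: the optimum is the walk 1->0->3->3, with weight 20 min 16 min 78 = 16.
Optimal value attained by: walk 1->0->3->3.
Answer: (T^⊗3)[1][3] = 16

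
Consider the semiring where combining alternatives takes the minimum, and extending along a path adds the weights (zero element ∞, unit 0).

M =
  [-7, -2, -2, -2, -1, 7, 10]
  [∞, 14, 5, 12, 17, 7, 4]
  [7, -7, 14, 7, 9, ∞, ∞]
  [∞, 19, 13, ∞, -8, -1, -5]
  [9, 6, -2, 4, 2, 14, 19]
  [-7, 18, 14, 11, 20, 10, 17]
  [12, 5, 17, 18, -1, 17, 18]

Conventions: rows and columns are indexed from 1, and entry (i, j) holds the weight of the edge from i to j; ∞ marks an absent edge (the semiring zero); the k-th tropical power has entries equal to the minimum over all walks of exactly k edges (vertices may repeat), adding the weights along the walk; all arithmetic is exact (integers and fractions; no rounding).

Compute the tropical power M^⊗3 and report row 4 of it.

M^⊗2:
  [-14, -9, -9, -9, -10, -3, -7]
  [0, -2, 15, 12, 3, 11, 7]
  [0, 5, -2, 5, -1, 0, -3]
  [-8, -2, -10, -4, -6, 6, 11]
  [2, -9, 0, 5, -4, 3, -1]
  [-14, -9, -9, -9, -8, 0, 3]
  [5, 5, -3, 3, 1, 12, 9]
M^⊗3:
  [-21, -16, -16, -16, -17, -10, -14]
  [-7, -2, -2, -2, -1, 5, 2]
  [-7, -9, -3, -2, -4, 4, 0]
  [-15, -17, -10, -10, -12, -5, -9]
  [-5, -7, -6, 0, -3, -2, -5]
  [-21, -16, -16, -16, -17, -10, -14]
  [-2, -10, -1, 3, -5, 2, -2]
Answer: row 4 of M^⊗3 = [-15, -17, -10, -10, -12, -5, -9]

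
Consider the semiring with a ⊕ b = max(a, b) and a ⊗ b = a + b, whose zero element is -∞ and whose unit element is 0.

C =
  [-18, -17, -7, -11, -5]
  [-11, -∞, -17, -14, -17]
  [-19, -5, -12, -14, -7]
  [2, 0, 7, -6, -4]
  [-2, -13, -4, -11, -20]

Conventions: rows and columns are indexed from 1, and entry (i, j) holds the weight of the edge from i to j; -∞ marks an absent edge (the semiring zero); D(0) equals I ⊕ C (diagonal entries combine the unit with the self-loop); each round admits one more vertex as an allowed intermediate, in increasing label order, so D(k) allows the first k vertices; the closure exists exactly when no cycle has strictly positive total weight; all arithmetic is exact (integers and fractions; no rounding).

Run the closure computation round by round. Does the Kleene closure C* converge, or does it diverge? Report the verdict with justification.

D(0):
  [0, -17, -7, -11, -5]
  [-11, 0, -17, -14, -17]
  [-19, -5, 0, -14, -7]
  [2, 0, 7, 0, -4]
  [-2, -13, -4, -11, 0]
D(1):
  [0, -17, -7, -11, -5]
  [-11, 0, -17, -14, -16]
  [-19, -5, 0, -14, -7]
  [2, 0, 7, 0, -3]
  [-2, -13, -4, -11, 0]
D(2):
  [0, -17, -7, -11, -5]
  [-11, 0, -17, -14, -16]
  [-16, -5, 0, -14, -7]
  [2, 0, 7, 0, -3]
  [-2, -13, -4, -11, 0]
D(3):
  [0, -12, -7, -11, -5]
  [-11, 0, -17, -14, -16]
  [-16, -5, 0, -14, -7]
  [2, 2, 7, 0, 0]
  [-2, -9, -4, -11, 0]
D(4):
  [0, -9, -4, -11, -5]
  [-11, 0, -7, -14, -14]
  [-12, -5, 0, -14, -7]
  [2, 2, 7, 0, 0]
  [-2, -9, -4, -11, 0]
D(5):
  [0, -9, -4, -11, -5]
  [-11, 0, -7, -14, -14]
  [-9, -5, 0, -14, -7]
  [2, 2, 7, 0, 0]
  [-2, -9, -4, -11, 0]
Key observation: every diagonal entry stays at the unit through all rounds, so no improving cycle exists.
Answer: CONVERGES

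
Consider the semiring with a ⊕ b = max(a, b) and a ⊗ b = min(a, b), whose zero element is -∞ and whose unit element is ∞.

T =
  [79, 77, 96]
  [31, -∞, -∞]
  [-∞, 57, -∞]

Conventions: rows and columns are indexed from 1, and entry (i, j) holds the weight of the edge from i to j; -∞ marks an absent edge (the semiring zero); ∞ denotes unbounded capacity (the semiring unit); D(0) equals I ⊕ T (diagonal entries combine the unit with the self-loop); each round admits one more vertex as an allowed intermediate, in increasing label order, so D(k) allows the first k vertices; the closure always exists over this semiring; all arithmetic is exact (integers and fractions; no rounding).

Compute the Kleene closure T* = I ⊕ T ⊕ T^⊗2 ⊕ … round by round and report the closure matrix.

D(0):
  [∞, 77, 96]
  [31, ∞, -∞]
  [-∞, 57, ∞]
D(1):
  [∞, 77, 96]
  [31, ∞, 31]
  [-∞, 57, ∞]
D(2):
  [∞, 77, 96]
  [31, ∞, 31]
  [31, 57, ∞]
D(3):
  [∞, 77, 96]
  [31, ∞, 31]
  [31, 57, ∞]
Answer: T* = [[∞, 77, 96], [31, ∞, 31], [31, 57, ∞]]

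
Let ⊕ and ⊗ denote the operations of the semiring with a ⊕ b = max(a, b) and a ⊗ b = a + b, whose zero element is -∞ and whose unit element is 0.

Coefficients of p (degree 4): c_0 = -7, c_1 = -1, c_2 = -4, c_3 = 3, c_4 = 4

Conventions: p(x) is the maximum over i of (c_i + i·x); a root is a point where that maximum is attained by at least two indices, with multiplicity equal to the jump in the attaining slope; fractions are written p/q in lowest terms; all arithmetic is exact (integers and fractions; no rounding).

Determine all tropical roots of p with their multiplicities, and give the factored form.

hull edge (i=0, c=-7) to (i=1, c=-1): slope 6, span 1
hull edge (i=1, c=-1) to (i=3, c=3): slope 2, span 2
hull edge (i=3, c=3) to (i=4, c=4): slope 1, span 1
Factored form: p(x) = 4 ⊗ (x ⊕ (-6)) ⊗ (x ⊕ (-2)) ⊗ (x ⊕ (-2)) ⊗ (x ⊕ (-1))
Answer: roots = -6 (mult 1), -2 (mult 2), -1 (mult 1)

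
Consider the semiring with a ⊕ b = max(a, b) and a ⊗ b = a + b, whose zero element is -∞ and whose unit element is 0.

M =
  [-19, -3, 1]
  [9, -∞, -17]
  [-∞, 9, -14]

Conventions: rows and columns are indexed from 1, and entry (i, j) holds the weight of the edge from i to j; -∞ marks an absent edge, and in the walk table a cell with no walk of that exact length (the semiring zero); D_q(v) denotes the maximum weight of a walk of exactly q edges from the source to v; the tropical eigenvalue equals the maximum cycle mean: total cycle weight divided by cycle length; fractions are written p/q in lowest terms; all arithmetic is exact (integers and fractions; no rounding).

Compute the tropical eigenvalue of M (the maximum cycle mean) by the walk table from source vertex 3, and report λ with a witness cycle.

q=0: [-∞, -∞, 0]
q=1: [-∞, 9, -14]
q=2: [18, -5, -8]
q=3: [4, 15, 19]
Optimal cycle mean attained by: cycle 1->3->2->1, total 1 + 9 + 9, length 3.
Answer: λ = 19/3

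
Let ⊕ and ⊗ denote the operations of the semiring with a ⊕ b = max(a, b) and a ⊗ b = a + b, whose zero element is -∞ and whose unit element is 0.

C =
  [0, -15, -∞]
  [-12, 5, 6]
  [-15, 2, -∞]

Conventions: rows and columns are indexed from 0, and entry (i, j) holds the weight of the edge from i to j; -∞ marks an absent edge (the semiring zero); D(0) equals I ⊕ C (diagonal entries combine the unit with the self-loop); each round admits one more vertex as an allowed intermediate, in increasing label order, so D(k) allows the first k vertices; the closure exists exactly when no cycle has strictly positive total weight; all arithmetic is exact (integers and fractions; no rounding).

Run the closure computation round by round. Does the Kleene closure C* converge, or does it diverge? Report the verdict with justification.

Detection: at round 0, diagonal entry (1, 1) turns strictly positive.
Key observation: the cycle 1->1 has total weight 5, which is strictly positive.
Answer: DIVERGES — positive cycle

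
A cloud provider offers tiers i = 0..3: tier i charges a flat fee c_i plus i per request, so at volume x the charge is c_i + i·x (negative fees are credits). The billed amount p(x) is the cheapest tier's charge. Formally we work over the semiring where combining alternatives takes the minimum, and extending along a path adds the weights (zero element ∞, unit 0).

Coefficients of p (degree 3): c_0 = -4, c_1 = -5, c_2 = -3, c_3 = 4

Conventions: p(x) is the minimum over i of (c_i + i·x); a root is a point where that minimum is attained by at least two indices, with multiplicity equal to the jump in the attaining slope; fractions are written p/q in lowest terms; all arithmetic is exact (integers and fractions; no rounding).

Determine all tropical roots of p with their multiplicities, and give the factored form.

hull edge (i=0, c=-4) to (i=1, c=-5): slope -1, span 1
hull edge (i=1, c=-5) to (i=2, c=-3): slope 2, span 1
hull edge (i=2, c=-3) to (i=3, c=4): slope 7, span 1
Factored form: p(x) = 4 ⊗ (x ⊕ (-7)) ⊗ (x ⊕ (-2)) ⊗ (x ⊕ 1)
Answer: roots = -7 (mult 1), -2 (mult 1), 1 (mult 1)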